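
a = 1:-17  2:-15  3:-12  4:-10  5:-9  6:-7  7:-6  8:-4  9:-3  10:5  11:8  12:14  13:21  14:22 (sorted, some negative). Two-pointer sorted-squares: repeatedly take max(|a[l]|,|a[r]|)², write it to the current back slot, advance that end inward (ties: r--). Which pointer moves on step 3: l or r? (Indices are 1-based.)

[1,14] |-17|<=|22| out[14]=484 → r--
[1,13] |-17|<=|21| out[13]=441 → r--
[1,12] |-17|>|14| out[12]=289 → l++

l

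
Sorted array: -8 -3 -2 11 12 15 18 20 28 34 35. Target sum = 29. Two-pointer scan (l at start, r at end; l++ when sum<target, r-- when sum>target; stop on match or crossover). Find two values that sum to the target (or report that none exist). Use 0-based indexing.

(11, 18)

[0,10] -8+35=27 <29 → l++
[1,10] -3+35=32 >29 → r--
[1,9] -3+34=31 >29 → r--
[1,8] -3+28=25 <29 → l++
[2,8] -2+28=26 <29 → l++
[3,8] 11+28=39 >29 → r--
[3,7] 11+20=31 >29 → r--
[3,6] 11+18=29 → found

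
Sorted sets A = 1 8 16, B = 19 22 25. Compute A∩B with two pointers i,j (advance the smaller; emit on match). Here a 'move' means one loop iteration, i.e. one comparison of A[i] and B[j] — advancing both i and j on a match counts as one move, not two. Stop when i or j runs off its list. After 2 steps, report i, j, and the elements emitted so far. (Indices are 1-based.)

i=3, j=1, emitted=[]

i=1 j=1: 1<19, i++
i=2 j=1: 8<19, i++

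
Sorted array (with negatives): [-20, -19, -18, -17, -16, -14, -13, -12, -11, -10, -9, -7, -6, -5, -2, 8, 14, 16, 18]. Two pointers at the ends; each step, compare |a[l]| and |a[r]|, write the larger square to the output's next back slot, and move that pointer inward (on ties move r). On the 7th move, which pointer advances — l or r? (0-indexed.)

l=0 r=18: |-20|>|18| out[18]=400, l++
l=1 r=18: |-19|>|18| out[17]=361, l++
l=2 r=18: |-18|<=|18| out[16]=324, r--
l=2 r=17: |-18|>|16| out[15]=324, l++
l=3 r=17: |-17|>|16| out[14]=289, l++
l=4 r=17: |-16|<=|16| out[13]=256, r--
l=4 r=16: |-16|>|14| out[12]=256, l++

l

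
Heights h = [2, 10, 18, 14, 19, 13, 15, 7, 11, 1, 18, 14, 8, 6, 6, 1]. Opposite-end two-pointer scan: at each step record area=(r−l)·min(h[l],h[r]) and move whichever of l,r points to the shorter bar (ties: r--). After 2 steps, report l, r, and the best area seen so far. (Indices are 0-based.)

[0,15] min(2,1)*15=15 best=15 * → r--
[0,14] min(2,6)*14=28 best=28 * → l++

l=1, r=14, best area=28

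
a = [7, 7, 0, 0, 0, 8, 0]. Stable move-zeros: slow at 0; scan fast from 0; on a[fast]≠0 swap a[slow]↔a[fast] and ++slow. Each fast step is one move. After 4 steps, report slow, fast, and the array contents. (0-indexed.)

slow=0 fast=0: a[fast]=7≠0 swap→a[0]=7, slow++,fast++
slow=1 fast=1: a[fast]=7≠0 swap→a[1]=7, slow++,fast++
slow=2 fast=2: a[fast]=0, fast++
slow=2 fast=3: a[fast]=0, fast++

slow=2, fast=4, a=[7, 7, 0, 0, 0, 8, 0]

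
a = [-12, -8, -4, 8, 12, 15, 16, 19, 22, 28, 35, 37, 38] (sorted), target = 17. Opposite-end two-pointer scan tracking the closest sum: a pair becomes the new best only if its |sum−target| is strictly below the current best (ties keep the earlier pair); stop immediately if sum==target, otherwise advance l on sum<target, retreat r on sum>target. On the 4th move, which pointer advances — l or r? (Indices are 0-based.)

l=0 r=12: -12+38=26 d=9 *, r--
l=0 r=11: -12+37=25 d=8 *, r--
l=0 r=10: -12+35=23 d=6 *, r--
l=0 r=9: -12+28=16 d=1 *, l++

l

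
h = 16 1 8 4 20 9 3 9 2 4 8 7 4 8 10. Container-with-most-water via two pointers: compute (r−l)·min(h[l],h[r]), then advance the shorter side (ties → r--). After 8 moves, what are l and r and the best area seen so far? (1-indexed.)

[1,15] min(16,10)*14=140 best=140 * → r--
[1,14] min(16,8)*13=104 best=140 → r--
[1,13] min(16,4)*12=48 best=140 → r--
[1,12] min(16,7)*11=77 best=140 → r--
[1,11] min(16,8)*10=80 best=140 → r--
[1,10] min(16,4)*9=36 best=140 → r--
[1,9] min(16,2)*8=16 best=140 → r--
[1,8] min(16,9)*7=63 best=140 → r--

l=1, r=7, best area=140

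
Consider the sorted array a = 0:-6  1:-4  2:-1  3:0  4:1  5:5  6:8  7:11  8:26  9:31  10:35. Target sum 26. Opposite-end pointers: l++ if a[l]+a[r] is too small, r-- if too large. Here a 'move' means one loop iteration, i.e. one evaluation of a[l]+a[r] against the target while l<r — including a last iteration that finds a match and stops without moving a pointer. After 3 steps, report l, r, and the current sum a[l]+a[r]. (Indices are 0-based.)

[0,10] -6+35=29 >26 → r--
[0,9] -6+31=25 <26 → l++
[1,9] -4+31=27 >26 → r--

l=1, r=8, sum=22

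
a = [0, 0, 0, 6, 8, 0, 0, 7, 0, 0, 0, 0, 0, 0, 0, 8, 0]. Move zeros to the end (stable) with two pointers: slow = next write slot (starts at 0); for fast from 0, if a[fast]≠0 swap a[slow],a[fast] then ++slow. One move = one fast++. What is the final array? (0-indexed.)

[6, 8, 7, 8, 0, 0, 0, 0, 0, 0, 0, 0, 0, 0, 0, 0, 0]

(s=0,f=0) a[fast]=0 → fast++
(s=0,f=1) a[fast]=0 → fast++
(s=0,f=2) a[fast]=0 → fast++
(s=0,f=3) a[fast]=6≠0 swap→a[0]=6 → slow++,fast++
(s=1,f=4) a[fast]=8≠0 swap→a[1]=8 → slow++,fast++
(s=2,f=5) a[fast]=0 → fast++
(s=2,f=6) a[fast]=0 → fast++
(s=2,f=7) a[fast]=7≠0 swap→a[2]=7 → slow++,fast++
(s=3,f=8) a[fast]=0 → fast++
(s=3,f=9) a[fast]=0 → fast++
(s=3,f=10) a[fast]=0 → fast++
(s=3,f=11) a[fast]=0 → fast++
(s=3,f=12) a[fast]=0 → fast++
(s=3,f=13) a[fast]=0 → fast++
(s=3,f=14) a[fast]=0 → fast++
(s=3,f=15) a[fast]=8≠0 swap→a[3]=8 → slow++,fast++
(s=4,f=16) a[fast]=0 → fast++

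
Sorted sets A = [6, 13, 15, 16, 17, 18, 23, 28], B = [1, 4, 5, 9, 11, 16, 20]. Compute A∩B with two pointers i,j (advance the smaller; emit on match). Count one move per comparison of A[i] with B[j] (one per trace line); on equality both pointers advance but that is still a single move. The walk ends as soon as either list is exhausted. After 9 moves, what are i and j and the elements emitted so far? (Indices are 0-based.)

i=4, j=6, emitted=[16]

i=0 j=0: 6>1, j++
i=0 j=1: 6>4, j++
i=0 j=2: 6>5, j++
i=0 j=3: 6<9, i++
i=1 j=3: 13>9, j++
i=1 j=4: 13>11, j++
i=1 j=5: 13<16, i++
i=2 j=5: 15<16, i++
i=3 j=5: 16==16 emit, i++,j++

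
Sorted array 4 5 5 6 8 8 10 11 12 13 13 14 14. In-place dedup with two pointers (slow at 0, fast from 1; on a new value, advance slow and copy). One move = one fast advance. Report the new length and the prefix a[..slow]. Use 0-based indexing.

(s=0,f=1) a[fast]=5≠a[slow]=4 write a[1]=5 → slow++,fast++
(s=1,f=2) a[fast]=5=a[slow] dup → fast++
(s=1,f=3) a[fast]=6≠a[slow]=5 write a[2]=6 → slow++,fast++
(s=2,f=4) a[fast]=8≠a[slow]=6 write a[3]=8 → slow++,fast++
(s=3,f=5) a[fast]=8=a[slow] dup → fast++
(s=3,f=6) a[fast]=10≠a[slow]=8 write a[4]=10 → slow++,fast++
(s=4,f=7) a[fast]=11≠a[slow]=10 write a[5]=11 → slow++,fast++
(s=5,f=8) a[fast]=12≠a[slow]=11 write a[6]=12 → slow++,fast++
(s=6,f=9) a[fast]=13≠a[slow]=12 write a[7]=13 → slow++,fast++
(s=7,f=10) a[fast]=13=a[slow] dup → fast++
(s=7,f=11) a[fast]=14≠a[slow]=13 write a[8]=14 → slow++,fast++
(s=8,f=12) a[fast]=14=a[slow] dup → fast++

length 9; prefix = [4, 5, 6, 8, 10, 11, 12, 13, 14]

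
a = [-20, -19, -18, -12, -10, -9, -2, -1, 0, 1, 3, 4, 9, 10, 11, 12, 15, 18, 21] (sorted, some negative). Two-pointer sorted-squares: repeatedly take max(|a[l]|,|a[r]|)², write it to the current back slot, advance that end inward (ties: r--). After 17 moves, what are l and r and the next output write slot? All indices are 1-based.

l=8, r=9, next write slot=2

l=1 r=19: |-20|<=|21| out[19]=441, r--
l=1 r=18: |-20|>|18| out[18]=400, l++
l=2 r=18: |-19|>|18| out[17]=361, l++
l=3 r=18: |-18|<=|18| out[16]=324, r--
l=3 r=17: |-18|>|15| out[15]=324, l++
l=4 r=17: |-12|<=|15| out[14]=225, r--
l=4 r=16: |-12|<=|12| out[13]=144, r--
l=4 r=15: |-12|>|11| out[12]=144, l++
l=5 r=15: |-10|<=|11| out[11]=121, r--
l=5 r=14: |-10|<=|10| out[10]=100, r--
l=5 r=13: |-10|>|9| out[9]=100, l++
l=6 r=13: |-9|<=|9| out[8]=81, r--
l=6 r=12: |-9|>|4| out[7]=81, l++
l=7 r=12: |-2|<=|4| out[6]=16, r--
l=7 r=11: |-2|<=|3| out[5]=9, r--
l=7 r=10: |-2|>|1| out[4]=4, l++
l=8 r=10: |-1|<=|1| out[3]=1, r--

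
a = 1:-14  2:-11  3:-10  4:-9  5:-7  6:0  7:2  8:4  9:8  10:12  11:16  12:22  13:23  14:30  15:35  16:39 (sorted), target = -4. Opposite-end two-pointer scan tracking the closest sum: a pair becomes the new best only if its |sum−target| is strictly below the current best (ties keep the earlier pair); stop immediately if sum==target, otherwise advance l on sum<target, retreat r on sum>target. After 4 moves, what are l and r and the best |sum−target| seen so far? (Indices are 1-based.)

l=1 r=16: -14+39=25 d=29 *, r--
l=1 r=15: -14+35=21 d=25 *, r--
l=1 r=14: -14+30=16 d=20 *, r--
l=1 r=13: -14+23=9 d=13 *, r--

l=1, r=12, best |Δ|=13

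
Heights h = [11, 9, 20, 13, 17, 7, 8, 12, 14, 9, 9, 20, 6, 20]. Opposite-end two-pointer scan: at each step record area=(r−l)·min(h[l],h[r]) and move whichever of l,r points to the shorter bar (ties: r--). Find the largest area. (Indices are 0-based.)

max area = 220

l=0 r=13: min(11,20)*13=143 best=143 *, l++
l=1 r=13: min(9,20)*12=108 best=143, l++
l=2 r=13: min(20,20)*11=220 best=220 *, r--
l=2 r=12: min(20,6)*10=60 best=220, r--
l=2 r=11: min(20,20)*9=180 best=220, r--
l=2 r=10: min(20,9)*8=72 best=220, r--
l=2 r=9: min(20,9)*7=63 best=220, r--
l=2 r=8: min(20,14)*6=84 best=220, r--
l=2 r=7: min(20,12)*5=60 best=220, r--
l=2 r=6: min(20,8)*4=32 best=220, r--
l=2 r=5: min(20,7)*3=21 best=220, r--
l=2 r=4: min(20,17)*2=34 best=220, r--
l=2 r=3: min(20,13)*1=13 best=220, r--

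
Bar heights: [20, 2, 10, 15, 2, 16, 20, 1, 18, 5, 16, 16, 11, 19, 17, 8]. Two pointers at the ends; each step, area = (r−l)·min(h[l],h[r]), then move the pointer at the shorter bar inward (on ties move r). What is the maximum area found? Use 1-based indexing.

max area = 247

l=1 r=16: min(20,8)*15=120 best=120 *, r--
l=1 r=15: min(20,17)*14=238 best=238 *, r--
l=1 r=14: min(20,19)*13=247 best=247 *, r--
l=1 r=13: min(20,11)*12=132 best=247, r--
l=1 r=12: min(20,16)*11=176 best=247, r--
l=1 r=11: min(20,16)*10=160 best=247, r--
l=1 r=10: min(20,5)*9=45 best=247, r--
l=1 r=9: min(20,18)*8=144 best=247, r--
l=1 r=8: min(20,1)*7=7 best=247, r--
l=1 r=7: min(20,20)*6=120 best=247, r--
l=1 r=6: min(20,16)*5=80 best=247, r--
l=1 r=5: min(20,2)*4=8 best=247, r--
l=1 r=4: min(20,15)*3=45 best=247, r--
l=1 r=3: min(20,10)*2=20 best=247, r--
l=1 r=2: min(20,2)*1=2 best=247, r--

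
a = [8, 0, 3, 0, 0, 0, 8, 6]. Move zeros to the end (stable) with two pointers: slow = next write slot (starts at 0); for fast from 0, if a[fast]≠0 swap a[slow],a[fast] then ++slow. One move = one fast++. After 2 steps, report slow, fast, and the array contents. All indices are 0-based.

(s=0,f=0) a[fast]=8≠0 swap→a[0]=8 → slow++,fast++
(s=1,f=1) a[fast]=0 → fast++

slow=1, fast=2, a=[8, 0, 3, 0, 0, 0, 8, 6]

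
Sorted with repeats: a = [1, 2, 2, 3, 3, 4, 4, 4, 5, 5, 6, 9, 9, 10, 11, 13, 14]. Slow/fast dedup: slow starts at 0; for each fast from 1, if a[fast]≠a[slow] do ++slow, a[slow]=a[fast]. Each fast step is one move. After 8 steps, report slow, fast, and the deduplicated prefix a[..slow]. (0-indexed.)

slow=4, fast=9, prefix=[1, 2, 3, 4, 5]

slow=0 fast=1: a[fast]=2≠a[slow]=1 write a[1]=2, slow++,fast++
slow=1 fast=2: a[fast]=2=a[slow] dup, fast++
slow=1 fast=3: a[fast]=3≠a[slow]=2 write a[2]=3, slow++,fast++
slow=2 fast=4: a[fast]=3=a[slow] dup, fast++
slow=2 fast=5: a[fast]=4≠a[slow]=3 write a[3]=4, slow++,fast++
slow=3 fast=6: a[fast]=4=a[slow] dup, fast++
slow=3 fast=7: a[fast]=4=a[slow] dup, fast++
slow=3 fast=8: a[fast]=5≠a[slow]=4 write a[4]=5, slow++,fast++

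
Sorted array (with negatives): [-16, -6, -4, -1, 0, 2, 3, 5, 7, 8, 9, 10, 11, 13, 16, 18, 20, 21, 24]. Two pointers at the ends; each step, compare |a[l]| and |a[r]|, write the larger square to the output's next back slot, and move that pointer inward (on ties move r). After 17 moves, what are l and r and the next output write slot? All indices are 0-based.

l=0 r=18: |-16|<=|24| out[18]=576, r--
l=0 r=17: |-16|<=|21| out[17]=441, r--
l=0 r=16: |-16|<=|20| out[16]=400, r--
l=0 r=15: |-16|<=|18| out[15]=324, r--
l=0 r=14: |-16|<=|16| out[14]=256, r--
l=0 r=13: |-16|>|13| out[13]=256, l++
l=1 r=13: |-6|<=|13| out[12]=169, r--
l=1 r=12: |-6|<=|11| out[11]=121, r--
l=1 r=11: |-6|<=|10| out[10]=100, r--
l=1 r=10: |-6|<=|9| out[9]=81, r--
l=1 r=9: |-6|<=|8| out[8]=64, r--
l=1 r=8: |-6|<=|7| out[7]=49, r--
l=1 r=7: |-6|>|5| out[6]=36, l++
l=2 r=7: |-4|<=|5| out[5]=25, r--
l=2 r=6: |-4|>|3| out[4]=16, l++
l=3 r=6: |-1|<=|3| out[3]=9, r--
l=3 r=5: |-1|<=|2| out[2]=4, r--

l=3, r=4, next write slot=1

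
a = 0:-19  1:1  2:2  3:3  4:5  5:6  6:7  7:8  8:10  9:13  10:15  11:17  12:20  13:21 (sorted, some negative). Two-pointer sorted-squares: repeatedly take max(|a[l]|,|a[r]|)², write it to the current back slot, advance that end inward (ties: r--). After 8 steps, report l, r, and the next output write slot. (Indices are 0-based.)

l=1, r=6, next write slot=5

l=0 r=13: |-19|<=|21| out[13]=441, r--
l=0 r=12: |-19|<=|20| out[12]=400, r--
l=0 r=11: |-19|>|17| out[11]=361, l++
l=1 r=11: |1|<=|17| out[10]=289, r--
l=1 r=10: |1|<=|15| out[9]=225, r--
l=1 r=9: |1|<=|13| out[8]=169, r--
l=1 r=8: |1|<=|10| out[7]=100, r--
l=1 r=7: |1|<=|8| out[6]=64, r--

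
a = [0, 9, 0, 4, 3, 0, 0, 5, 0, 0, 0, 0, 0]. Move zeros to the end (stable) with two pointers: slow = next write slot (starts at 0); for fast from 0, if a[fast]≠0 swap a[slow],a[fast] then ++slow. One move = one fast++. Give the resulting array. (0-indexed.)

(s=0,f=0) a[fast]=0 → fast++
(s=0,f=1) a[fast]=9≠0 swap→a[0]=9 → slow++,fast++
(s=1,f=2) a[fast]=0 → fast++
(s=1,f=3) a[fast]=4≠0 swap→a[1]=4 → slow++,fast++
(s=2,f=4) a[fast]=3≠0 swap→a[2]=3 → slow++,fast++
(s=3,f=5) a[fast]=0 → fast++
(s=3,f=6) a[fast]=0 → fast++
(s=3,f=7) a[fast]=5≠0 swap→a[3]=5 → slow++,fast++
(s=4,f=8) a[fast]=0 → fast++
(s=4,f=9) a[fast]=0 → fast++
(s=4,f=10) a[fast]=0 → fast++
(s=4,f=11) a[fast]=0 → fast++
(s=4,f=12) a[fast]=0 → fast++

[9, 4, 3, 5, 0, 0, 0, 0, 0, 0, 0, 0, 0]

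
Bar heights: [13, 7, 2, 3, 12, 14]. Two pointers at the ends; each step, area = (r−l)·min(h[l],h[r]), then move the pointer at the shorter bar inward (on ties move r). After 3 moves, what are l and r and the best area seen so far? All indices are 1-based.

[1,6] min(13,14)*5=65 best=65 * → l++
[2,6] min(7,14)*4=28 best=65 → l++
[3,6] min(2,14)*3=6 best=65 → l++

l=4, r=6, best area=65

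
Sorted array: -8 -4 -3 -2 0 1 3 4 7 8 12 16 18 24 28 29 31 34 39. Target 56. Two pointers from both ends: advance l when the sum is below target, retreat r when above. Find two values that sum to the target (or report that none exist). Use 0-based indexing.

l=0 r=18: -8+39=31 <56, l++
l=1 r=18: -4+39=35 <56, l++
l=2 r=18: -3+39=36 <56, l++
l=3 r=18: -2+39=37 <56, l++
l=4 r=18: 0+39=39 <56, l++
l=5 r=18: 1+39=40 <56, l++
l=6 r=18: 3+39=42 <56, l++
l=7 r=18: 4+39=43 <56, l++
l=8 r=18: 7+39=46 <56, l++
l=9 r=18: 8+39=47 <56, l++
l=10 r=18: 12+39=51 <56, l++
l=11 r=18: 16+39=55 <56, l++
l=12 r=18: 18+39=57 >56, r--
l=12 r=17: 18+34=52 <56, l++
l=13 r=17: 24+34=58 >56, r--
l=13 r=16: 24+31=55 <56, l++
l=14 r=16: 28+31=59 >56, r--
l=14 r=15: 28+29=57 >56, r--

no pair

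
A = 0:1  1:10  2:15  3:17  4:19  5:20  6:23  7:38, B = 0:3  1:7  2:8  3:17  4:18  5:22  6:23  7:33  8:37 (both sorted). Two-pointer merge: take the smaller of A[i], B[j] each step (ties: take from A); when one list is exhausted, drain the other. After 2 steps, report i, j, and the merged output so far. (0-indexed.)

i=1, j=1, merged so far=[1, 3]

i=0 j=0: A[i]=1<=B[j]=3 take 1, i++
i=1 j=0: A[i]=10>B[j]=3 take 3, j++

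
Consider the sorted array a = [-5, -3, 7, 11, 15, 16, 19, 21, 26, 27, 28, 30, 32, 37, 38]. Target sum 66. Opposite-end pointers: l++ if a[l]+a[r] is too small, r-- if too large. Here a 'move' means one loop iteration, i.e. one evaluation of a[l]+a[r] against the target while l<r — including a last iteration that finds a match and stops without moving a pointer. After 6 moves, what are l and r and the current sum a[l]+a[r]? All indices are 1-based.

l=1 r=15: -5+38=33 <66, l++
l=2 r=15: -3+38=35 <66, l++
l=3 r=15: 7+38=45 <66, l++
l=4 r=15: 11+38=49 <66, l++
l=5 r=15: 15+38=53 <66, l++
l=6 r=15: 16+38=54 <66, l++

l=7, r=15, sum=57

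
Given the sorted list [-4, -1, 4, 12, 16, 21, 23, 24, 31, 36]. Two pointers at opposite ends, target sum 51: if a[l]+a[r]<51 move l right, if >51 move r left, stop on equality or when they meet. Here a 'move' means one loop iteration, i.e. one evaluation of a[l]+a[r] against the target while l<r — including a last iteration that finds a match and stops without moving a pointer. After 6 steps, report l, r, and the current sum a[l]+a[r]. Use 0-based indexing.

l=0 r=9: -4+36=32 <51, l++
l=1 r=9: -1+36=35 <51, l++
l=2 r=9: 4+36=40 <51, l++
l=3 r=9: 12+36=48 <51, l++
l=4 r=9: 16+36=52 >51, r--
l=4 r=8: 16+31=47 <51, l++

l=5, r=8, sum=52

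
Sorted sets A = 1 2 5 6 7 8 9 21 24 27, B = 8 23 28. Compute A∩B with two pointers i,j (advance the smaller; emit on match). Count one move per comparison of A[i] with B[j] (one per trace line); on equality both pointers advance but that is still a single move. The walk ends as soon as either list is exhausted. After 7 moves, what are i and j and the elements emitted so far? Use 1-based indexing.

i=8, j=2, emitted=[8]

[i=1,j=1] 1<8 → i++
[i=2,j=1] 2<8 → i++
[i=3,j=1] 5<8 → i++
[i=4,j=1] 6<8 → i++
[i=5,j=1] 7<8 → i++
[i=6,j=1] 8==8 emit → i++,j++
[i=7,j=2] 9<23 → i++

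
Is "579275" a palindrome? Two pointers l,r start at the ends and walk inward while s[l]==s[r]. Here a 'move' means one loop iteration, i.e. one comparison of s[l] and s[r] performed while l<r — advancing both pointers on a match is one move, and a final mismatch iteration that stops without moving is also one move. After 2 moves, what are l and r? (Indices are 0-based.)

l=0 r=5: '5'=='5', l++,r--
l=1 r=4: '7'=='7', l++,r--

l=2, r=3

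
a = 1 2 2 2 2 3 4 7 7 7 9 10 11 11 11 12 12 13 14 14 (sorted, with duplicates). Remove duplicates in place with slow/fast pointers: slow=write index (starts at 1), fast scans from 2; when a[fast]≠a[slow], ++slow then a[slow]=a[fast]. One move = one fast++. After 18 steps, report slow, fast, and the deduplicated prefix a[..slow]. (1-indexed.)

slow=11, fast=20, prefix=[1, 2, 3, 4, 7, 9, 10, 11, 12, 13, 14]

(s=1,f=2) a[fast]=2≠a[slow]=1 write a[2]=2 → slow++,fast++
(s=2,f=3) a[fast]=2=a[slow] dup → fast++
(s=2,f=4) a[fast]=2=a[slow] dup → fast++
(s=2,f=5) a[fast]=2=a[slow] dup → fast++
(s=2,f=6) a[fast]=3≠a[slow]=2 write a[3]=3 → slow++,fast++
(s=3,f=7) a[fast]=4≠a[slow]=3 write a[4]=4 → slow++,fast++
(s=4,f=8) a[fast]=7≠a[slow]=4 write a[5]=7 → slow++,fast++
(s=5,f=9) a[fast]=7=a[slow] dup → fast++
(s=5,f=10) a[fast]=7=a[slow] dup → fast++
(s=5,f=11) a[fast]=9≠a[slow]=7 write a[6]=9 → slow++,fast++
(s=6,f=12) a[fast]=10≠a[slow]=9 write a[7]=10 → slow++,fast++
(s=7,f=13) a[fast]=11≠a[slow]=10 write a[8]=11 → slow++,fast++
(s=8,f=14) a[fast]=11=a[slow] dup → fast++
(s=8,f=15) a[fast]=11=a[slow] dup → fast++
(s=8,f=16) a[fast]=12≠a[slow]=11 write a[9]=12 → slow++,fast++
(s=9,f=17) a[fast]=12=a[slow] dup → fast++
(s=9,f=18) a[fast]=13≠a[slow]=12 write a[10]=13 → slow++,fast++
(s=10,f=19) a[fast]=14≠a[slow]=13 write a[11]=14 → slow++,fast++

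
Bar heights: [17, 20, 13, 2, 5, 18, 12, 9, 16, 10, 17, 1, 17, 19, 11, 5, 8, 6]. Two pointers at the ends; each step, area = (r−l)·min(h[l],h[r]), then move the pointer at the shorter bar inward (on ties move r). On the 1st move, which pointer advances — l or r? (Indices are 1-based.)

r

l=1 r=18: min(17,6)*17=102 best=102 *, r--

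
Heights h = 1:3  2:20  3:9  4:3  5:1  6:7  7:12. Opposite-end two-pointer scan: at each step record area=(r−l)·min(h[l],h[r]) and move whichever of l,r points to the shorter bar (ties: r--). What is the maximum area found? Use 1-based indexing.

l=1 r=7: min(3,12)*6=18 best=18 *, l++
l=2 r=7: min(20,12)*5=60 best=60 *, r--
l=2 r=6: min(20,7)*4=28 best=60, r--
l=2 r=5: min(20,1)*3=3 best=60, r--
l=2 r=4: min(20,3)*2=6 best=60, r--
l=2 r=3: min(20,9)*1=9 best=60, r--

max area = 60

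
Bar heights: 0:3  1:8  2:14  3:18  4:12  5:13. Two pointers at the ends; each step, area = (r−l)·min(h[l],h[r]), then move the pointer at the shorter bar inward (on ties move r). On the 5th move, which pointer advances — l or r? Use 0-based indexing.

l

l=0 r=5: min(3,13)*5=15 best=15 *, l++
l=1 r=5: min(8,13)*4=32 best=32 *, l++
l=2 r=5: min(14,13)*3=39 best=39 *, r--
l=2 r=4: min(14,12)*2=24 best=39, r--
l=2 r=3: min(14,18)*1=14 best=39, l++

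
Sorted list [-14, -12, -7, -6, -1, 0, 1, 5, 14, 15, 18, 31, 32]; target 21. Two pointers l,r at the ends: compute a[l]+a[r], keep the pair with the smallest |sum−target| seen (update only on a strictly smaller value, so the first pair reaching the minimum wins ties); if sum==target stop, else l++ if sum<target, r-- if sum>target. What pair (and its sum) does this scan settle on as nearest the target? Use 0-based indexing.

[0,12] -14+32=18 d=3 * → l++
[1,12] -12+32=20 d=1 * → l++
[2,12] -7+32=25 d=4 → r--
[2,11] -7+31=24 d=3 → r--
[2,10] -7+18=11 d=10 → l++
[3,10] -6+18=12 d=9 → l++
[4,10] -1+18=17 d=4 → l++
[5,10] 0+18=18 d=3 → l++
[6,10] 1+18=19 d=2 → l++
[7,10] 5+18=23 d=2 → r--
[7,9] 5+15=20 d=1 → l++
[8,9] 14+15=29 d=8 → r--

pair (-12, 32) with sum 20 (|Δ|=1)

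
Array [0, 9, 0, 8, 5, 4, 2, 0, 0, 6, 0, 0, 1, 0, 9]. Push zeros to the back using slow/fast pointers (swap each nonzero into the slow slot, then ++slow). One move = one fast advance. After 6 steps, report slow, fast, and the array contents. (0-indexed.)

slow=0 fast=0: a[fast]=0, fast++
slow=0 fast=1: a[fast]=9≠0 swap→a[0]=9, slow++,fast++
slow=1 fast=2: a[fast]=0, fast++
slow=1 fast=3: a[fast]=8≠0 swap→a[1]=8, slow++,fast++
slow=2 fast=4: a[fast]=5≠0 swap→a[2]=5, slow++,fast++
slow=3 fast=5: a[fast]=4≠0 swap→a[3]=4, slow++,fast++

slow=4, fast=6, a=[9, 8, 5, 4, 0, 0, 2, 0, 0, 6, 0, 0, 1, 0, 9]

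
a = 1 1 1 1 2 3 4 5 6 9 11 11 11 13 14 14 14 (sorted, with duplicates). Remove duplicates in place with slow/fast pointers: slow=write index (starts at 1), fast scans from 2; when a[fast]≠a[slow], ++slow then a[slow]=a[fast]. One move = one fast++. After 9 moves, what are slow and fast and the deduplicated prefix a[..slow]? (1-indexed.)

slow=1 fast=2: a[fast]=1=a[slow] dup, fast++
slow=1 fast=3: a[fast]=1=a[slow] dup, fast++
slow=1 fast=4: a[fast]=1=a[slow] dup, fast++
slow=1 fast=5: a[fast]=2≠a[slow]=1 write a[2]=2, slow++,fast++
slow=2 fast=6: a[fast]=3≠a[slow]=2 write a[3]=3, slow++,fast++
slow=3 fast=7: a[fast]=4≠a[slow]=3 write a[4]=4, slow++,fast++
slow=4 fast=8: a[fast]=5≠a[slow]=4 write a[5]=5, slow++,fast++
slow=5 fast=9: a[fast]=6≠a[slow]=5 write a[6]=6, slow++,fast++
slow=6 fast=10: a[fast]=9≠a[slow]=6 write a[7]=9, slow++,fast++

slow=7, fast=11, prefix=[1, 2, 3, 4, 5, 6, 9]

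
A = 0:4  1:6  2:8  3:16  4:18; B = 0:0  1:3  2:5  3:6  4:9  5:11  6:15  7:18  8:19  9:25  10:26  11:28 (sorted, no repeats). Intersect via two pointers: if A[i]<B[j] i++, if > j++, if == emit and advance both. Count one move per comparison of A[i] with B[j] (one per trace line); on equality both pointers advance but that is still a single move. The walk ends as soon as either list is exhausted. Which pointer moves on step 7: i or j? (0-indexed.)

j

[i=0,j=0] 4>0 → j++
[i=0,j=1] 4>3 → j++
[i=0,j=2] 4<5 → i++
[i=1,j=2] 6>5 → j++
[i=1,j=3] 6==6 emit → i++,j++
[i=2,j=4] 8<9 → i++
[i=3,j=4] 16>9 → j++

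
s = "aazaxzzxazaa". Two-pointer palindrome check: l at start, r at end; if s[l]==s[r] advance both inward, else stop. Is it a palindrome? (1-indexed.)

l=1 r=12: 'a'=='a', l++,r--
l=2 r=11: 'a'=='a', l++,r--
l=3 r=10: 'z'=='z', l++,r--
l=4 r=9: 'a'=='a', l++,r--
l=5 r=8: 'x'=='x', l++,r--
l=6 r=7: 'z'=='z', l++,r--

palindrome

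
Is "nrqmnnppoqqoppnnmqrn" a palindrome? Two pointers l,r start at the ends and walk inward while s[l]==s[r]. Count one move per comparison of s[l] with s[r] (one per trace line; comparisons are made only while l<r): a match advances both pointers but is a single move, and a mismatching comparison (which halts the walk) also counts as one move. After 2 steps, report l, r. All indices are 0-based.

l=2, r=17

[0,19] 'n'=='n' → l++,r--
[1,18] 'r'=='r' → l++,r--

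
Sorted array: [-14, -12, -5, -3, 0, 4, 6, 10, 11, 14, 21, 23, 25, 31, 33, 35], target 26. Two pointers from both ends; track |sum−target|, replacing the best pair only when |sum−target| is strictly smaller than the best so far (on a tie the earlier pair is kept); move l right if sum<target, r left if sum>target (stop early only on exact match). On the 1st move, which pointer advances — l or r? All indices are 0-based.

l=0 r=15: -14+35=21 d=5 *, l++

l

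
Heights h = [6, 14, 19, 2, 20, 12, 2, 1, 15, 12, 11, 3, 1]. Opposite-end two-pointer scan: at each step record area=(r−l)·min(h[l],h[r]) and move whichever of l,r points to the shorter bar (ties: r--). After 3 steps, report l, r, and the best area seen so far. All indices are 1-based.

[1,13] min(6,1)*12=12 best=12 * → r--
[1,12] min(6,3)*11=33 best=33 * → r--
[1,11] min(6,11)*10=60 best=60 * → l++

l=2, r=11, best area=60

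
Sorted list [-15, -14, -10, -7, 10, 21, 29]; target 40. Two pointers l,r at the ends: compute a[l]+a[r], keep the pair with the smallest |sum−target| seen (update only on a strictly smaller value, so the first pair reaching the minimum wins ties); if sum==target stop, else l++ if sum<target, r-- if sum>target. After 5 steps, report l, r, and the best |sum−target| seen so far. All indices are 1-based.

l=6, r=7, best |Δ|=1

l=1 r=7: -15+29=14 d=26 *, l++
l=2 r=7: -14+29=15 d=25 *, l++
l=3 r=7: -10+29=19 d=21 *, l++
l=4 r=7: -7+29=22 d=18 *, l++
l=5 r=7: 10+29=39 d=1 *, l++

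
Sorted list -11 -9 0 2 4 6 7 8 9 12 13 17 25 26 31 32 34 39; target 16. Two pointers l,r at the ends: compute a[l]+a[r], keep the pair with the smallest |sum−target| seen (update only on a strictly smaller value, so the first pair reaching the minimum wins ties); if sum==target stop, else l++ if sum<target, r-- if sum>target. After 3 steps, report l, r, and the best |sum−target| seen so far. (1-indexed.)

l=1, r=15, best |Δ|=5

l=1 r=18: -11+39=28 d=12 *, r--
l=1 r=17: -11+34=23 d=7 *, r--
l=1 r=16: -11+32=21 d=5 *, r--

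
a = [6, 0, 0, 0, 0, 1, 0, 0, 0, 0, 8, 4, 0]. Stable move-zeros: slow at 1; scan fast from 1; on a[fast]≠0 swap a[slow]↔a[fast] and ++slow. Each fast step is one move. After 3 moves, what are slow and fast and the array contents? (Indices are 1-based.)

slow=2, fast=4, a=[6, 0, 0, 0, 0, 1, 0, 0, 0, 0, 8, 4, 0]

slow=1 fast=1: a[fast]=6≠0 swap→a[1]=6, slow++,fast++
slow=2 fast=2: a[fast]=0, fast++
slow=2 fast=3: a[fast]=0, fast++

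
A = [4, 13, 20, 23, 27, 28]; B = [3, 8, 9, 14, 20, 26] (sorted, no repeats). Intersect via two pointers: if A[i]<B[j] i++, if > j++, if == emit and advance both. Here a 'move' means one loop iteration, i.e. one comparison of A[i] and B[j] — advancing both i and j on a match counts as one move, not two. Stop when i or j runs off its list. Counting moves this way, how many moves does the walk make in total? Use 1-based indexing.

9 moves

[i=1,j=1] 4>3 → j++
[i=1,j=2] 4<8 → i++
[i=2,j=2] 13>8 → j++
[i=2,j=3] 13>9 → j++
[i=2,j=4] 13<14 → i++
[i=3,j=4] 20>14 → j++
[i=3,j=5] 20==20 emit → i++,j++
[i=4,j=6] 23<26 → i++
[i=5,j=6] 27>26 → j++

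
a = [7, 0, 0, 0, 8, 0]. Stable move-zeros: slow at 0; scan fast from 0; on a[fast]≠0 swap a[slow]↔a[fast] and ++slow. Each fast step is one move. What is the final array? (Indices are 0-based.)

[7, 8, 0, 0, 0, 0]

(s=0,f=0) a[fast]=7≠0 swap→a[0]=7 → slow++,fast++
(s=1,f=1) a[fast]=0 → fast++
(s=1,f=2) a[fast]=0 → fast++
(s=1,f=3) a[fast]=0 → fast++
(s=1,f=4) a[fast]=8≠0 swap→a[1]=8 → slow++,fast++
(s=2,f=5) a[fast]=0 → fast++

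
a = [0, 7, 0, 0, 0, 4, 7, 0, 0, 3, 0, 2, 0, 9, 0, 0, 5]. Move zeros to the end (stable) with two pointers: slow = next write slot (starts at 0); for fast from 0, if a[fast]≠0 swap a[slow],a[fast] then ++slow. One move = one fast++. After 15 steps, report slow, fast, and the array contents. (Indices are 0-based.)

(s=0,f=0) a[fast]=0 → fast++
(s=0,f=1) a[fast]=7≠0 swap→a[0]=7 → slow++,fast++
(s=1,f=2) a[fast]=0 → fast++
(s=1,f=3) a[fast]=0 → fast++
(s=1,f=4) a[fast]=0 → fast++
(s=1,f=5) a[fast]=4≠0 swap→a[1]=4 → slow++,fast++
(s=2,f=6) a[fast]=7≠0 swap→a[2]=7 → slow++,fast++
(s=3,f=7) a[fast]=0 → fast++
(s=3,f=8) a[fast]=0 → fast++
(s=3,f=9) a[fast]=3≠0 swap→a[3]=3 → slow++,fast++
(s=4,f=10) a[fast]=0 → fast++
(s=4,f=11) a[fast]=2≠0 swap→a[4]=2 → slow++,fast++
(s=5,f=12) a[fast]=0 → fast++
(s=5,f=13) a[fast]=9≠0 swap→a[5]=9 → slow++,fast++
(s=6,f=14) a[fast]=0 → fast++

slow=6, fast=15, a=[7, 4, 7, 3, 2, 9, 0, 0, 0, 0, 0, 0, 0, 0, 0, 0, 5]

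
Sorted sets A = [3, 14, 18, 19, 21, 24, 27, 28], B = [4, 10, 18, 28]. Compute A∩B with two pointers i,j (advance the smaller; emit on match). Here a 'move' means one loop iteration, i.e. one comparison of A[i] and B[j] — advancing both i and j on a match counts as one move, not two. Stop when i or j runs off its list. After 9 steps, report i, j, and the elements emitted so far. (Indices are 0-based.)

i=7, j=3, emitted=[18]

i=0 j=0: 3<4, i++
i=1 j=0: 14>4, j++
i=1 j=1: 14>10, j++
i=1 j=2: 14<18, i++
i=2 j=2: 18==18 emit, i++,j++
i=3 j=3: 19<28, i++
i=4 j=3: 21<28, i++
i=5 j=3: 24<28, i++
i=6 j=3: 27<28, i++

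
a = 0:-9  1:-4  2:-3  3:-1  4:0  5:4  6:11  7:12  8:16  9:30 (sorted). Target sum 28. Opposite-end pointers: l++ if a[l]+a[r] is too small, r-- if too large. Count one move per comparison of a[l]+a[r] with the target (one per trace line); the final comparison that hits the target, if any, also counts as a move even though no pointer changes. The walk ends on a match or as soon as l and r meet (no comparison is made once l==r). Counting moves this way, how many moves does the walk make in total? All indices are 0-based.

l=0 r=9: -9+30=21 <28, l++
l=1 r=9: -4+30=26 <28, l++
l=2 r=9: -3+30=27 <28, l++
l=3 r=9: -1+30=29 >28, r--
l=3 r=8: -1+16=15 <28, l++
l=4 r=8: 0+16=16 <28, l++
l=5 r=8: 4+16=20 <28, l++
l=6 r=8: 11+16=27 <28, l++
l=7 r=8: 12+16=28, found

9 moves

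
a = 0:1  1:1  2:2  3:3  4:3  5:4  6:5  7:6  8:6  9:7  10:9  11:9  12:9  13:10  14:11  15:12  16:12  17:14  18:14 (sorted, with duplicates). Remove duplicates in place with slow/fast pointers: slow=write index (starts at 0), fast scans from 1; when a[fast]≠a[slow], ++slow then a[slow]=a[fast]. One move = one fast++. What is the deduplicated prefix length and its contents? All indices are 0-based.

(s=0,f=1) a[fast]=1=a[slow] dup → fast++
(s=0,f=2) a[fast]=2≠a[slow]=1 write a[1]=2 → slow++,fast++
(s=1,f=3) a[fast]=3≠a[slow]=2 write a[2]=3 → slow++,fast++
(s=2,f=4) a[fast]=3=a[slow] dup → fast++
(s=2,f=5) a[fast]=4≠a[slow]=3 write a[3]=4 → slow++,fast++
(s=3,f=6) a[fast]=5≠a[slow]=4 write a[4]=5 → slow++,fast++
(s=4,f=7) a[fast]=6≠a[slow]=5 write a[5]=6 → slow++,fast++
(s=5,f=8) a[fast]=6=a[slow] dup → fast++
(s=5,f=9) a[fast]=7≠a[slow]=6 write a[6]=7 → slow++,fast++
(s=6,f=10) a[fast]=9≠a[slow]=7 write a[7]=9 → slow++,fast++
(s=7,f=11) a[fast]=9=a[slow] dup → fast++
(s=7,f=12) a[fast]=9=a[slow] dup → fast++
(s=7,f=13) a[fast]=10≠a[slow]=9 write a[8]=10 → slow++,fast++
(s=8,f=14) a[fast]=11≠a[slow]=10 write a[9]=11 → slow++,fast++
(s=9,f=15) a[fast]=12≠a[slow]=11 write a[10]=12 → slow++,fast++
(s=10,f=16) a[fast]=12=a[slow] dup → fast++
(s=10,f=17) a[fast]=14≠a[slow]=12 write a[11]=14 → slow++,fast++
(s=11,f=18) a[fast]=14=a[slow] dup → fast++

length 12; prefix = [1, 2, 3, 4, 5, 6, 7, 9, 10, 11, 12, 14]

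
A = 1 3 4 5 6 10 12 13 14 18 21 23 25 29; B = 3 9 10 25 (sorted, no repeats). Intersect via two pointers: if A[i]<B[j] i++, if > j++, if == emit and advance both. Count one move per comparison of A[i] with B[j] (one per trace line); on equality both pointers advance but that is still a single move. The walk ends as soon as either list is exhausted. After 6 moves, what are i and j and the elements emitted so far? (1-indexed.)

i=1 j=1: 1<3, i++
i=2 j=1: 3==3 emit, i++,j++
i=3 j=2: 4<9, i++
i=4 j=2: 5<9, i++
i=5 j=2: 6<9, i++
i=6 j=2: 10>9, j++

i=6, j=3, emitted=[3]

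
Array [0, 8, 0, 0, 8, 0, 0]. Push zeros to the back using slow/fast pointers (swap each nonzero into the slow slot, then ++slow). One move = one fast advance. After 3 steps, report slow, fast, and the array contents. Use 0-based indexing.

(s=0,f=0) a[fast]=0 → fast++
(s=0,f=1) a[fast]=8≠0 swap→a[0]=8 → slow++,fast++
(s=1,f=2) a[fast]=0 → fast++

slow=1, fast=3, a=[8, 0, 0, 0, 8, 0, 0]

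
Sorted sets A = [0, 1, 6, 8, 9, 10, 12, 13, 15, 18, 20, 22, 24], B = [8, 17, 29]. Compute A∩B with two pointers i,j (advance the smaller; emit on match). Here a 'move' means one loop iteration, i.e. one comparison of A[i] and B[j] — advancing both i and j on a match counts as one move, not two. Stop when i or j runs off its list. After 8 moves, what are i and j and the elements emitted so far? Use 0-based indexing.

i=0 j=0: 0<8, i++
i=1 j=0: 1<8, i++
i=2 j=0: 6<8, i++
i=3 j=0: 8==8 emit, i++,j++
i=4 j=1: 9<17, i++
i=5 j=1: 10<17, i++
i=6 j=1: 12<17, i++
i=7 j=1: 13<17, i++

i=8, j=1, emitted=[8]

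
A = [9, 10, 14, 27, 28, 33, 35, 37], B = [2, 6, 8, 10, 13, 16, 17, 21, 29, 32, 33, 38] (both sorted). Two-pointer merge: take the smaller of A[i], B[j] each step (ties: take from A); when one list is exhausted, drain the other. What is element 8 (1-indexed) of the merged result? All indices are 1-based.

merged[8] = 14

i=1 j=1: A[i]=9>B[j]=2 take 2, j++
i=1 j=2: A[i]=9>B[j]=6 take 6, j++
i=1 j=3: A[i]=9>B[j]=8 take 8, j++
i=1 j=4: A[i]=9<=B[j]=10 take 9, i++
i=2 j=4: A[i]=10<=B[j]=10 take 10, i++
i=3 j=4: A[i]=14>B[j]=10 take 10, j++
i=3 j=5: A[i]=14>B[j]=13 take 13, j++
i=3 j=6: A[i]=14<=B[j]=16 take 14, i++
i=4 j=6: A[i]=27>B[j]=16 take 16, j++
i=4 j=7: A[i]=27>B[j]=17 take 17, j++
i=4 j=8: A[i]=27>B[j]=21 take 21, j++
i=4 j=9: A[i]=27<=B[j]=29 take 27, i++
i=5 j=9: A[i]=28<=B[j]=29 take 28, i++
i=6 j=9: A[i]=33>B[j]=29 take 29, j++
i=6 j=10: A[i]=33>B[j]=32 take 32, j++
i=6 j=11: A[i]=33<=B[j]=33 take 33, i++
i=7 j=11: A[i]=35>B[j]=33 take 33, j++
i=7 j=12: A[i]=35<=B[j]=38 take 35, i++
i=8 j=12: A[i]=37<=B[j]=38 take 37, i++
i=9 j=12: A done, take B[j]=38, j++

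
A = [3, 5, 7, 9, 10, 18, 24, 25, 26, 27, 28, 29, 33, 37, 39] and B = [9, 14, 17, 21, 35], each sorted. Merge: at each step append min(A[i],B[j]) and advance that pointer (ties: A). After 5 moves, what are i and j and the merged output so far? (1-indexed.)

i=5, j=2, merged so far=[3, 5, 7, 9, 9]

[i=1,j=1] A[i]=3<=B[j]=9 take 3 → i++
[i=2,j=1] A[i]=5<=B[j]=9 take 5 → i++
[i=3,j=1] A[i]=7<=B[j]=9 take 7 → i++
[i=4,j=1] A[i]=9<=B[j]=9 take 9 → i++
[i=5,j=1] A[i]=10>B[j]=9 take 9 → j++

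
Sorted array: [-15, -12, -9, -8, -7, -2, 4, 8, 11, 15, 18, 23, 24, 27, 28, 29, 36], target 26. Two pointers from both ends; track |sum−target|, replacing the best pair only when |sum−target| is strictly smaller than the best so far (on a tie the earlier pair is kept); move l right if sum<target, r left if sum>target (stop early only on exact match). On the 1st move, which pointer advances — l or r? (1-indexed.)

l

[1,17] -15+36=21 d=5 * → l++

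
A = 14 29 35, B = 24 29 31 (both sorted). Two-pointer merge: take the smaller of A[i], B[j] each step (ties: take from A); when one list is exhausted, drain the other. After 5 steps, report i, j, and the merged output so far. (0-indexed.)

[i=0,j=0] A[i]=14<=B[j]=24 take 14 → i++
[i=1,j=0] A[i]=29>B[j]=24 take 24 → j++
[i=1,j=1] A[i]=29<=B[j]=29 take 29 → i++
[i=2,j=1] A[i]=35>B[j]=29 take 29 → j++
[i=2,j=2] A[i]=35>B[j]=31 take 31 → j++

i=2, j=3, merged so far=[14, 24, 29, 29, 31]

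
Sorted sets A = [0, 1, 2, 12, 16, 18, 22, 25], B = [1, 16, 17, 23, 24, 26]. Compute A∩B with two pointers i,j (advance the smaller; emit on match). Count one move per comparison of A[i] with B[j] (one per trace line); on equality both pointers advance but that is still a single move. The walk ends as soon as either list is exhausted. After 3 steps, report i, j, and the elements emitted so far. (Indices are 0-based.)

[i=0,j=0] 0<1 → i++
[i=1,j=0] 1==1 emit → i++,j++
[i=2,j=1] 2<16 → i++

i=3, j=1, emitted=[1]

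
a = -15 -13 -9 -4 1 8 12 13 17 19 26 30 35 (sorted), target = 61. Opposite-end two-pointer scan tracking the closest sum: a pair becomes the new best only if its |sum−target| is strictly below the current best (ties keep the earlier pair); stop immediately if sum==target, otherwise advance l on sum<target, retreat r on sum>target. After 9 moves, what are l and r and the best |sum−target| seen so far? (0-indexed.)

l=9, r=12, best |Δ|=9

l=0 r=12: -15+35=20 d=41 *, l++
l=1 r=12: -13+35=22 d=39 *, l++
l=2 r=12: -9+35=26 d=35 *, l++
l=3 r=12: -4+35=31 d=30 *, l++
l=4 r=12: 1+35=36 d=25 *, l++
l=5 r=12: 8+35=43 d=18 *, l++
l=6 r=12: 12+35=47 d=14 *, l++
l=7 r=12: 13+35=48 d=13 *, l++
l=8 r=12: 17+35=52 d=9 *, l++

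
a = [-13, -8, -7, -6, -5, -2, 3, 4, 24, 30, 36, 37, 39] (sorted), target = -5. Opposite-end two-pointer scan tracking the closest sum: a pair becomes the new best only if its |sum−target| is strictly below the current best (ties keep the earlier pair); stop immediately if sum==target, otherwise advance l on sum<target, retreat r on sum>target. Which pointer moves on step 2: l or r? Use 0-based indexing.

r

[0,12] -13+39=26 d=31 * → r--
[0,11] -13+37=24 d=29 * → r--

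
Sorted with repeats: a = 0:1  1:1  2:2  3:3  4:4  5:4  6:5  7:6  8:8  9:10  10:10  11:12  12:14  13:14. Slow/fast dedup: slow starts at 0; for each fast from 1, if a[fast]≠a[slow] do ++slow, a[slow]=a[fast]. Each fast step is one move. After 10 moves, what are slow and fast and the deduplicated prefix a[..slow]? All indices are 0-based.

slow=7, fast=11, prefix=[1, 2, 3, 4, 5, 6, 8, 10]

slow=0 fast=1: a[fast]=1=a[slow] dup, fast++
slow=0 fast=2: a[fast]=2≠a[slow]=1 write a[1]=2, slow++,fast++
slow=1 fast=3: a[fast]=3≠a[slow]=2 write a[2]=3, slow++,fast++
slow=2 fast=4: a[fast]=4≠a[slow]=3 write a[3]=4, slow++,fast++
slow=3 fast=5: a[fast]=4=a[slow] dup, fast++
slow=3 fast=6: a[fast]=5≠a[slow]=4 write a[4]=5, slow++,fast++
slow=4 fast=7: a[fast]=6≠a[slow]=5 write a[5]=6, slow++,fast++
slow=5 fast=8: a[fast]=8≠a[slow]=6 write a[6]=8, slow++,fast++
slow=6 fast=9: a[fast]=10≠a[slow]=8 write a[7]=10, slow++,fast++
slow=7 fast=10: a[fast]=10=a[slow] dup, fast++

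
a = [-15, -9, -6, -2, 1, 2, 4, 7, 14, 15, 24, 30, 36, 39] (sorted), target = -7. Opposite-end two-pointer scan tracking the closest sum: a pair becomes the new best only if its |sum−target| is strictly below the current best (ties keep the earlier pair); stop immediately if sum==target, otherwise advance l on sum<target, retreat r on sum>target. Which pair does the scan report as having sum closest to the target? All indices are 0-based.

l=0 r=13: -15+39=24 d=31 *, r--
l=0 r=12: -15+36=21 d=28 *, r--
l=0 r=11: -15+30=15 d=22 *, r--
l=0 r=10: -15+24=9 d=16 *, r--
l=0 r=9: -15+15=0 d=7 *, r--
l=0 r=8: -15+14=-1 d=6 *, r--
l=0 r=7: -15+7=-8 d=1 *, l++
l=1 r=7: -9+7=-2 d=5, r--
l=1 r=6: -9+4=-5 d=2, r--
l=1 r=5: -9+2=-7 d=0 *, stop

pair (-9, 2) with sum -7 (|Δ|=0)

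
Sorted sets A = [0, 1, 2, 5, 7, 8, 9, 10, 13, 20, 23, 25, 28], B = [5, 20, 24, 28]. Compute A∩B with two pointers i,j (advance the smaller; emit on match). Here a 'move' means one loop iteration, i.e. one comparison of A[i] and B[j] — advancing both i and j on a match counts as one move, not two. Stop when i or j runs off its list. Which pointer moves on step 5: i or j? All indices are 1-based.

i

i=1 j=1: 0<5, i++
i=2 j=1: 1<5, i++
i=3 j=1: 2<5, i++
i=4 j=1: 5==5 emit, i++,j++
i=5 j=2: 7<20, i++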